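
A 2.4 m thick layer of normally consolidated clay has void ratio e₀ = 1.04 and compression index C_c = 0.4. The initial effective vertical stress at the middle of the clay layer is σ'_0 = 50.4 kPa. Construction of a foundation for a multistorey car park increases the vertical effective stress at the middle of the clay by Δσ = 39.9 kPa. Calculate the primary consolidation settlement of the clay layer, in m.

Final effective stress: σ'_f = σ'_0 + Δσ = 50.4 + 39.9 = 90.3 kPa.
Normally consolidated clay, so the full stress increment lies on the virgin compression line:
S_c = C_c·H/(1+e₀)·log₁₀(σ'_f/σ'_0) = 0.4×2.4/(1+1.04)×log₁₀(90.3/50.4)
    = 0.47059 × 0.25326 = 0.1192 m

S_c ≈ 0.119 m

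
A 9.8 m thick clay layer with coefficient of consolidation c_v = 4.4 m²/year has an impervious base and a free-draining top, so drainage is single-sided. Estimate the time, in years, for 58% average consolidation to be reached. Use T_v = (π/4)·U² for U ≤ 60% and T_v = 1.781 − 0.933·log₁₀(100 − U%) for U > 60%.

t ≈ 5.77 years

Drainage path length: H_d = H = 9.8 m (single drainage).
U ≤ 60%: T_v = (π/4)·U² = (π/4)×0.58² = 0.26421.
t = T_v·H_d²/c_v = 0.26421×9.8²/4.4 = 5.767 years.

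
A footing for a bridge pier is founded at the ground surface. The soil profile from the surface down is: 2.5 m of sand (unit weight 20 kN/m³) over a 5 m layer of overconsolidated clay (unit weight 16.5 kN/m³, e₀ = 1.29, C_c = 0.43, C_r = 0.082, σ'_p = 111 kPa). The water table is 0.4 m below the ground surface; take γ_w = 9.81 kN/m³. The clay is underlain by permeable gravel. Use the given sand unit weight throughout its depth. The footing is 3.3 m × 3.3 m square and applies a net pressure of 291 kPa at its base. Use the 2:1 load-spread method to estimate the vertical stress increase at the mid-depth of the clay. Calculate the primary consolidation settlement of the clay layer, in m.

S_c ≈ 0.0538 m

Mid-depth of clay below the ground surface: z = 2.5 + 5/2 = 5 m.
Total vertical stress at mid-clay: σ_v = 20×2.5 + 16.5×2.5 = 91.25 kPa.
Pore pressure: u = 9.81×(5 − 0.4) = 45.126 kPa.
Initial effective stress: σ'_0 = σ_v − u = 91.25 − 45.126 = 46.124 kPa.
Stress increase at mid-clay by the 2:1 spreading method:
Δσ = qBL/((B+z)(L+z)) = 291×3.3×3.3/((3.3+5)(3.3+5)) = 46.001 kPa
Final effective stress: σ'_f = 46.124 + 46.001 = 92.125 kPa.
σ'_f = 92.125 ≤ σ'_p = 111 kPa, so the clay remains overconsolidated and only the recompression index applies:
S_c = C_r·H/(1+e₀)·log₁₀(σ'_f/σ'_0) = 0.082×5/2.29×log₁₀(92.125/46.124)
    = 0.17904 × 0.30045 = 0.05379 m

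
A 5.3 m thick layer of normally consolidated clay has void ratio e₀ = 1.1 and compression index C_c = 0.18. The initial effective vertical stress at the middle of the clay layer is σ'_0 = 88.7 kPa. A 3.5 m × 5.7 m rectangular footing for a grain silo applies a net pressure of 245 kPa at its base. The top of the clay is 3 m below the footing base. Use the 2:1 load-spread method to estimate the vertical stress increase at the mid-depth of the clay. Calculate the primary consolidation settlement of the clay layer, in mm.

Mid-depth of clay below the footing base: z = 3 + 5.3/2 = 5.65 m.
Stress increase at mid-clay by the 2:1 spreading method:
Δσ = qBL/((B+z)(L+z)) = 245×3.5×5.7/((3.5+5.65)(5.7+5.65)) = 47.064 kPa
Final effective stress: σ'_f = σ'_0 + Δσ = 88.7 + 47.064 = 135.76 kPa.
Normally consolidated clay, so the full stress increment lies on the virgin compression line:
S_c = C_c·H/(1+e₀)·log₁₀(σ'_f/σ'_0) = 0.18×5.3/(1+1.1)×log₁₀(135.76/88.7)
    = 0.45429 × 0.18485 = 0.08398 m

S_c ≈ 84 mm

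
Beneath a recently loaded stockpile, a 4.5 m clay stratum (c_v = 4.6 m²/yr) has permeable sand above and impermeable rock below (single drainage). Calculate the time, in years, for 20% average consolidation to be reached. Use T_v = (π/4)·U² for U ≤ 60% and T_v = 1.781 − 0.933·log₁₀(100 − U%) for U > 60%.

t ≈ 0.138 years

Drainage path length: H_d = H = 4.5 m (single drainage).
U ≤ 60%: T_v = (π/4)·U² = (π/4)×0.2² = 0.031416.
t = T_v·H_d²/c_v = 0.031416×4.5²/4.6 = 0.1383 years.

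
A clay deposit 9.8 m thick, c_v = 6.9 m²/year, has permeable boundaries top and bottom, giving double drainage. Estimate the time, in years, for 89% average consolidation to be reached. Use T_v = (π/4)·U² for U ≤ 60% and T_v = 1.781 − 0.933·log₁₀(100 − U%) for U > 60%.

t ≈ 2.82 years

Drainage path length: H_d = H/2 = 4.9 m (double drainage).
U > 60%: T_v = 1.781 − 0.933·log₁₀(100 − 89) = 0.80938.
t = T_v·H_d²/c_v = 0.80938×4.9²/6.9 = 2.816 years.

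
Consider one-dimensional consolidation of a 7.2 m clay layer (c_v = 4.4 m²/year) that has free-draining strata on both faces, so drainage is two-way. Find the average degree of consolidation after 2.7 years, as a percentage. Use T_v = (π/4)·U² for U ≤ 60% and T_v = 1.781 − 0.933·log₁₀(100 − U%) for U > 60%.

U ≈ 91.6 %

Drainage path length: H_d = H/2 = 3.6 m (double drainage).
T_v = c_v·t/H_d² = 4.4×2.7/3.6² = 0.91667.
T_v = 0.91667 corresponds to the U > 60% branch:
U = 1 − 10^((1.781 − T_v)/0.933)/100 = 0.9156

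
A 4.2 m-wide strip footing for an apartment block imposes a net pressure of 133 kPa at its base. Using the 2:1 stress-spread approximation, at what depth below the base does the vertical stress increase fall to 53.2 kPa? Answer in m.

2:1 spreading — at depth z the loaded area has grown by z in each plan dimension:
qB/(B+z) = Δσ_z ⇒ z = qB/Δσ_z − B = 133×4.2/53.2 − 4.2 = 6.3 m

z ≈ 6.3 m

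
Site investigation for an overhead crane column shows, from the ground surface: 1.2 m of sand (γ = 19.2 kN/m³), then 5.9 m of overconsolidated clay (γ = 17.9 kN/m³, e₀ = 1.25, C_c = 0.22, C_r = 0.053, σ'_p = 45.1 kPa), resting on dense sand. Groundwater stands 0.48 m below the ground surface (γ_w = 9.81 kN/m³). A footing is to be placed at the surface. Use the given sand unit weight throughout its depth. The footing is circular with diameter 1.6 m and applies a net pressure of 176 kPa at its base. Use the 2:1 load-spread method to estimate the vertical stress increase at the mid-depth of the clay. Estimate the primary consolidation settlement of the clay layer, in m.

Mid-depth of clay below the ground surface: z = 1.2 + 5.9/2 = 4.15 m.
Total vertical stress at mid-clay: σ_v = 19.2×1.2 + 17.9×2.95 = 75.845 kPa.
Pore pressure: u = 9.81×(4.15 − 0.48) = 36.003 kPa.
Initial effective stress: σ'_0 = σ_v − u = 75.845 − 36.003 = 39.842 kPa.
Stress increase at mid-clay by the 2:1 spreading method:
Δσ ≈ qD²/(D+z)² = 176×1.6²/(1.6+4.15)² = 13.628 kPa
Final effective stress: σ'_f = 39.842 + 13.628 = 53.47 kPa.
σ'_f = 53.47 > σ'_p = 45.1 kPa, so the stress path crosses the preconsolidation pressure — recompression up to σ'_p, then virgin compression beyond:
S_c = H/(1+e₀)·[C_r·log₁₀(σ'_p/σ'_0) + C_c·log₁₀(σ'_f/σ'_p)]
    = 5.9/2.25 × [0.053×log₁₀(45.1/39.842) + 0.22×log₁₀(53.47/45.1)]
    = 2.6222 × [0.0028533 + 0.016265] = 0.05013 m

S_c ≈ 0.0501 m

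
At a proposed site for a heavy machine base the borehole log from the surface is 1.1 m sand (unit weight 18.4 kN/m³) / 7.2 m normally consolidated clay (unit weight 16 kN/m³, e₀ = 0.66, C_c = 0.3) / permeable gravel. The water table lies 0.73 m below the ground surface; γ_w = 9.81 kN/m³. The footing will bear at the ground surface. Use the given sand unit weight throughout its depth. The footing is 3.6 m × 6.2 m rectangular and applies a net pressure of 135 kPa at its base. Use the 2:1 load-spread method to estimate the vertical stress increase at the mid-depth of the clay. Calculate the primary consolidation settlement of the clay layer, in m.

Mid-depth of clay below the ground surface: z = 1.1 + 7.2/2 = 4.7 m.
Total vertical stress at mid-clay: σ_v = 18.4×1.1 + 16×3.6 = 77.84 kPa.
Pore pressure: u = 9.81×(4.7 − 0.73) = 38.946 kPa.
Initial effective stress: σ'_0 = σ_v − u = 77.84 − 38.946 = 38.894 kPa.
Stress increase at mid-clay by the 2:1 spreading method:
Δσ = qBL/((B+z)(L+z)) = 135×3.6×6.2/((3.6+4.7)(6.2+4.7)) = 33.306 kPa
Final effective stress: σ'_f = σ'_0 + Δσ = 38.894 + 33.306 = 72.2 kPa.
Normally consolidated clay, so the full stress increment lies on the virgin compression line:
S_c = C_c·H/(1+e₀)·log₁₀(σ'_f/σ'_0) = 0.3×7.2/(1+0.66)×log₁₀(72.2/38.894)
    = 1.3012 × 0.26865 = 0.3496 m

S_c ≈ 0.35 m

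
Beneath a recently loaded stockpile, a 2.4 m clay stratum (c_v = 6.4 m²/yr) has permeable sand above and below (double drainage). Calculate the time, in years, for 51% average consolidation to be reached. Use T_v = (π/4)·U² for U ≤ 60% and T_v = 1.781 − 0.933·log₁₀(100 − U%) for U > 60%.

Drainage path length: H_d = H/2 = 1.2 m (double drainage).
U ≤ 60%: T_v = (π/4)·U² = (π/4)×0.51² = 0.20428.
t = T_v·H_d²/c_v = 0.20428×1.2²/6.4 = 0.04596 years.

t ≈ 0.046 years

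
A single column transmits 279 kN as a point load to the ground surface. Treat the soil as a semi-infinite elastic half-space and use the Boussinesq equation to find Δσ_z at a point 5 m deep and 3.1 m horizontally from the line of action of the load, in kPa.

Δσ_z ≈ 2.36 kPa

Boussinesq vertical stress below a point load on an elastic half-space:
Δσ_z = 3P/(2πz²) · [1 + (r/z)²]^(−5/2)
r/z = 3.1/5 = 0.62; [1+(r/z)²]^(−5/2) = 0.44345.
Δσ_z = 3×279/(2π×5²) × 0.44345 = 5.3285 × 0.44345 = 2.363 kPa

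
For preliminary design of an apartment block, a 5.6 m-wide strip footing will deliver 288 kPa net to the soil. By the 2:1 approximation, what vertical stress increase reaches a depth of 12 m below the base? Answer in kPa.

By the 2:1 method the load spreads at 1 horizontal : 2 vertical, so at depth z the loaded area has grown by z in each plan dimension:
Δσ = qB/(B+z) = 288×5.6/(5.6+12) = 91.636 kPa

Δσ_z ≈ 91.6 kPa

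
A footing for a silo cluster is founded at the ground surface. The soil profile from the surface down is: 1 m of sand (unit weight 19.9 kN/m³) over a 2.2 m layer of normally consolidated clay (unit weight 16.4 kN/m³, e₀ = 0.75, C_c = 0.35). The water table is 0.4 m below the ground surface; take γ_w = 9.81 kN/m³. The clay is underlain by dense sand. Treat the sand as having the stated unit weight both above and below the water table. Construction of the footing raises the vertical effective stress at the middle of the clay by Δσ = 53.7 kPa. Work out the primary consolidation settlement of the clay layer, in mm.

S_c ≈ 241 mm

Mid-depth of clay below the ground surface: z = 1 + 2.2/2 = 2.1 m.
Total vertical stress at mid-clay: σ_v = 19.9×1 + 16.4×1.1 = 37.94 kPa.
Pore pressure: u = 9.81×(2.1 − 0.4) = 16.677 kPa.
Initial effective stress: σ'_0 = σ_v − u = 37.94 − 16.677 = 21.263 kPa.
Final effective stress: σ'_f = σ'_0 + Δσ = 21.263 + 53.7 = 74.963 kPa.
Normally consolidated clay, so the full stress increment lies on the virgin compression line:
S_c = C_c·H/(1+e₀)·log₁₀(σ'_f/σ'_0) = 0.35×2.2/(1+0.75)×log₁₀(74.963/21.263)
    = 0.44 × 0.54722 = 0.2408 m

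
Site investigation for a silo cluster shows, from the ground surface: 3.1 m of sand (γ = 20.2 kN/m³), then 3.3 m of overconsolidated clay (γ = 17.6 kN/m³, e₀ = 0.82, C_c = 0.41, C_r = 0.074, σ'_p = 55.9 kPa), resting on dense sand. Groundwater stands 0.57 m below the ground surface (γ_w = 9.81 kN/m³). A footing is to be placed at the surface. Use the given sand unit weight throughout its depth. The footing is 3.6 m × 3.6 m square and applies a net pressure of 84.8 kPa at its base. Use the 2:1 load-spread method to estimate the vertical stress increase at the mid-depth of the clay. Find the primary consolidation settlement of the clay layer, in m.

Mid-depth of clay below the ground surface: z = 3.1 + 3.3/2 = 4.75 m.
Total vertical stress at mid-clay: σ_v = 20.2×3.1 + 17.6×1.65 = 91.66 kPa.
Pore pressure: u = 9.81×(4.75 − 0.57) = 41.006 kPa.
Initial effective stress: σ'_0 = σ_v − u = 91.66 − 41.006 = 50.654 kPa.
Stress increase at mid-clay by the 2:1 spreading method:
Δσ = qBL/((B+z)(L+z)) = 84.8×3.6×3.6/((3.6+4.75)(3.6+4.75)) = 15.763 kPa
Final effective stress: σ'_f = 50.654 + 15.763 = 66.417 kPa.
σ'_f = 66.417 > σ'_p = 55.9 kPa, so the stress path crosses the preconsolidation pressure — recompression up to σ'_p, then virgin compression beyond:
S_c = H/(1+e₀)·[C_r·log₁₀(σ'_p/σ'_0) + C_c·log₁₀(σ'_f/σ'_p)]
    = 3.3/1.82 × [0.074×log₁₀(55.9/50.654) + 0.41×log₁₀(66.417/55.9)]
    = 1.8132 × [0.0031671 + 0.030696] = 0.0614 m

S_c ≈ 0.0614 m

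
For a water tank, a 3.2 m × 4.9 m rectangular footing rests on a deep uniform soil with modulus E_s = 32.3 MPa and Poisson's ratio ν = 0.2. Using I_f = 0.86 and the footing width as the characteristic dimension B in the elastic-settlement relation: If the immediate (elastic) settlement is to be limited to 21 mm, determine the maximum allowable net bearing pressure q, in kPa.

E_s = 32.3 MPa = 32300 kPa.
S_e = q·B·(1−ν²)/E_s · I_f  ⇒  q = S_e·E_s / (B·(1−ν²)·I_f).
q = 0.021 × 32300 / (3.2 × 0.96 × 0.86) = 256.7 kPa

q ≈ 257 kPa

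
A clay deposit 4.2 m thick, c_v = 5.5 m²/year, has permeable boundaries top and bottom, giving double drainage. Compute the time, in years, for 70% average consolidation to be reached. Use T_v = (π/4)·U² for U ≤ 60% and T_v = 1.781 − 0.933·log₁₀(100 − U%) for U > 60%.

t ≈ 0.323 years

Drainage path length: H_d = H/2 = 2.1 m (double drainage).
U > 60%: T_v = 1.781 − 0.933·log₁₀(100 − 70) = 0.40285.
t = T_v·H_d²/c_v = 0.40285×2.1²/5.5 = 0.323 years.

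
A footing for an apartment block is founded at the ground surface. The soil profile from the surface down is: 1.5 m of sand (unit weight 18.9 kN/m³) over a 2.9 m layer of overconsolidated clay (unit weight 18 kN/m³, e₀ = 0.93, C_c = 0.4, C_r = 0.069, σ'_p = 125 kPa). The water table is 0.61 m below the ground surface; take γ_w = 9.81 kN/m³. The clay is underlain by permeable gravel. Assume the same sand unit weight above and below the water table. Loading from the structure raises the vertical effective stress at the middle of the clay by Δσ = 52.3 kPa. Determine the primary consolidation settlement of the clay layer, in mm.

Mid-depth of clay below the ground surface: z = 1.5 + 2.9/2 = 2.95 m.
Total vertical stress at mid-clay: σ_v = 18.9×1.5 + 18×1.45 = 54.45 kPa.
Pore pressure: u = 9.81×(2.95 − 0.61) = 22.955 kPa.
Initial effective stress: σ'_0 = σ_v − u = 54.45 − 22.955 = 31.495 kPa.
Final effective stress: σ'_f = 31.495 + 52.3 = 83.795 kPa.
σ'_f = 83.795 ≤ σ'_p = 125 kPa, so the clay remains overconsolidated and only the recompression index applies:
S_c = C_r·H/(1+e₀)·log₁₀(σ'_f/σ'_0) = 0.069×2.9/1.93×log₁₀(83.795/31.495)
    = 0.10368 × 0.42498 = 0.04406 m

S_c ≈ 44.1 mm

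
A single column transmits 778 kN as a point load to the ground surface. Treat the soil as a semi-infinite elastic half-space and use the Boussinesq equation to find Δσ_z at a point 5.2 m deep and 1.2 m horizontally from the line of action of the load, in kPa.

Δσ_z ≈ 12.1 kPa

Boussinesq vertical stress below a point load on an elastic half-space:
Δσ_z = 3P/(2πz²) · [1 + (r/z)²]^(−5/2)
r/z = 1.2/5.2 = 0.23077; [1+(r/z)²]^(−5/2) = 0.87835.
Δσ_z = 3×778/(2π×5.2²) × 0.87835 = 13.738 × 0.87835 = 12.07 kPa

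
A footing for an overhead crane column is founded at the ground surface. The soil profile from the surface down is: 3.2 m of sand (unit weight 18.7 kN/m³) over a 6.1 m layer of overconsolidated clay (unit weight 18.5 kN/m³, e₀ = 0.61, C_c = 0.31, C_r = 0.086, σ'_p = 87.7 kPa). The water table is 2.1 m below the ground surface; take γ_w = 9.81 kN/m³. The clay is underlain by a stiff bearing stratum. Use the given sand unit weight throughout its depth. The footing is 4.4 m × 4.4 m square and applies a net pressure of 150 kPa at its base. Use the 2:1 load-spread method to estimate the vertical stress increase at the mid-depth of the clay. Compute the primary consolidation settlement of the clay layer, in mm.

Mid-depth of clay below the ground surface: z = 3.2 + 6.1/2 = 6.25 m.
Total vertical stress at mid-clay: σ_v = 18.7×3.2 + 18.5×3.05 = 116.27 kPa.
Pore pressure: u = 9.81×(6.25 − 2.1) = 40.712 kPa.
Initial effective stress: σ'_0 = σ_v − u = 116.27 − 40.712 = 75.558 kPa.
Stress increase at mid-clay by the 2:1 spreading method:
Δσ = qBL/((B+z)(L+z)) = 150×4.4×4.4/((4.4+6.25)(4.4+6.25)) = 25.603 kPa
Final effective stress: σ'_f = 75.558 + 25.603 = 101.16 kPa.
σ'_f = 101.16 > σ'_p = 87.7 kPa, so the stress path crosses the preconsolidation pressure — recompression up to σ'_p, then virgin compression beyond:
S_c = H/(1+e₀)·[C_r·log₁₀(σ'_p/σ'_0) + C_c·log₁₀(σ'_f/σ'_p)]
    = 6.1/1.61 × [0.086×log₁₀(87.7/75.558) + 0.31×log₁₀(101.16/87.7)]
    = 3.7888 × [0.0055658 + 0.019223] = 0.09392 m

S_c ≈ 93.9 mm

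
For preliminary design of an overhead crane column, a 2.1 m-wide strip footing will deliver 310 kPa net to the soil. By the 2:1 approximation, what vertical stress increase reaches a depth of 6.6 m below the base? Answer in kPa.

Δσ_z ≈ 74.8 kPa

By the 2:1 method the load spreads at 1 horizontal : 2 vertical, so at depth z the loaded area has grown by z in each plan dimension:
Δσ = qB/(B+z) = 310×2.1/(2.1+6.6) = 74.828 kPa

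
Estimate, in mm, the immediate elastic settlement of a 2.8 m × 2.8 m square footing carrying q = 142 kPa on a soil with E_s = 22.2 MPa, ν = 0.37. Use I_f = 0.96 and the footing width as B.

S_e ≈ 14.8 mm

Immediate (elastic) settlement: S_e = q·B·(1−ν²)/E_s · I_f.
E_s = 22.2 MPa = 22200 kPa.
S_e = 142 × 2.8 × (1 − 0.37²) / 22200 × 0.96
    = 142 × 2.8 × 0.8631 / 22200 × 0.96
    = 0.01484 m = 14.84 mm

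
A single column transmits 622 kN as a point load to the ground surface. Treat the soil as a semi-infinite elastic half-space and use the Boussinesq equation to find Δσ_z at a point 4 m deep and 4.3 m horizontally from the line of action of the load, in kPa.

Boussinesq vertical stress below a point load on an elastic half-space:
Δσ_z = 3P/(2πz²) · [1 + (r/z)²]^(−5/2)
r/z = 4.3/4 = 1.075; [1+(r/z)²]^(−5/2) = 0.14658.
Δσ_z = 3×622/(2π×4²) × 0.14658 = 18.561 × 0.14658 = 2.721 kPa

Δσ_z ≈ 2.72 kPa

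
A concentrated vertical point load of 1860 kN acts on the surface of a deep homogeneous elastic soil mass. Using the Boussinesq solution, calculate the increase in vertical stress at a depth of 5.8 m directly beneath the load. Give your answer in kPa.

Δσ_z ≈ 26.4 kPa

Boussinesq vertical stress below a point load on an elastic half-space:
Δσ_z = 3P/(2πz²) · [1 + (r/z)²]^(−5/2)
r/z = 0/5.8 = 0; [1+(r/z)²]^(−5/2) = 1.
Δσ_z = 3×1860/(2π×5.8²) × 1 = 26.4 × 1 = 26.4 kPa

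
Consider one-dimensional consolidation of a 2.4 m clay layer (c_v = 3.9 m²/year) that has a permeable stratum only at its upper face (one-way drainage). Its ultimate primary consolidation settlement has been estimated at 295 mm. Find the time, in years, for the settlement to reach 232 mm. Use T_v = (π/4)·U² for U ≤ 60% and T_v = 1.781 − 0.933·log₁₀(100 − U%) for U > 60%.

Drainage path length: H_d = H = 2.4 m (single drainage).
U = S(t)/S_ult = 232/295 = 0.7864.
U > 60%: T_v = 1.781 − 0.933·log₁₀(100 − 78.644) = 0.54056.
t = T_v·H_d²/c_v = 0.54056×2.4²/3.9 = 0.7984 years.

t ≈ 0.798 years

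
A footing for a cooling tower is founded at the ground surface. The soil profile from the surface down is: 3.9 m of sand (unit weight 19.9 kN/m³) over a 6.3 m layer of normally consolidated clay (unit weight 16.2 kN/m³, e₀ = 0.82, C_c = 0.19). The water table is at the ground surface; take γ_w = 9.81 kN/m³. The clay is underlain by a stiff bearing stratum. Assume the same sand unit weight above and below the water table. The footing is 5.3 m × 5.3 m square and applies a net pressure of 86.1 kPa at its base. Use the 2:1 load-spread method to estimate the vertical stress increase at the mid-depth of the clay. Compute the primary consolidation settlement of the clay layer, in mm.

S_c ≈ 67.5 mm

Mid-depth of clay below the ground surface: z = 3.9 + 6.3/2 = 7.05 m.
Total vertical stress at mid-clay: σ_v = 19.9×3.9 + 16.2×3.15 = 128.64 kPa.
Pore pressure: u = 9.81×(7.05 − 0) = 69.16 kPa.
Initial effective stress: σ'_0 = σ_v − u = 128.64 − 69.16 = 59.48 kPa.
Stress increase at mid-clay by the 2:1 spreading method:
Δσ = qBL/((B+z)(L+z)) = 86.1×5.3×5.3/((5.3+7.05)(5.3+7.05)) = 15.857 kPa
Final effective stress: σ'_f = σ'_0 + Δσ = 59.48 + 15.857 = 75.337 kPa.
Normally consolidated clay, so the full stress increment lies on the virgin compression line:
S_c = C_c·H/(1+e₀)·log₁₀(σ'_f/σ'_0) = 0.19×6.3/(1+0.82)×log₁₀(75.337/59.48)
    = 0.65769 × 0.10264 = 0.06751 m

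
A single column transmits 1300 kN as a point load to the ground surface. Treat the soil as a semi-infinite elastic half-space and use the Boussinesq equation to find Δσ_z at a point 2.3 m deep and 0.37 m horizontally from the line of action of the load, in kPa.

Δσ_z ≈ 110 kPa

Boussinesq vertical stress below a point load on an elastic half-space:
Δσ_z = 3P/(2πz²) · [1 + (r/z)²]^(−5/2)
r/z = 0.37/2.3 = 0.16087; [1+(r/z)²]^(−5/2) = 0.93812.
Δσ_z = 3×1300/(2π×2.3²) × 0.93812 = 117.34 × 0.93812 = 110.1 kPa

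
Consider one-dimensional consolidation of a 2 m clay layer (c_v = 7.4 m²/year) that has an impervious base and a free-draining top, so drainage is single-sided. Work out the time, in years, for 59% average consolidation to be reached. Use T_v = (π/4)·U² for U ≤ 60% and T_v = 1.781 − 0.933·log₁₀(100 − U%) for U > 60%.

t ≈ 0.148 years

Drainage path length: H_d = H = 2 m (single drainage).
U ≤ 60%: T_v = (π/4)·U² = (π/4)×0.59² = 0.2734.
t = T_v·H_d²/c_v = 0.2734×2²/7.4 = 0.1478 years.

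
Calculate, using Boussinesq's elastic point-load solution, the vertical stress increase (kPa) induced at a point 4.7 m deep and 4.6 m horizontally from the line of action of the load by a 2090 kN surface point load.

Δσ_z ≈ 8.42 kPa

Boussinesq vertical stress below a point load on an elastic half-space:
Δσ_z = 3P/(2πz²) · [1 + (r/z)²]^(−5/2)
r/z = 4.6/4.7 = 0.97872; [1+(r/z)²]^(−5/2) = 0.18643.
Δσ_z = 3×2090/(2π×4.7²) × 0.18643 = 45.174 × 0.18643 = 8.422 kPa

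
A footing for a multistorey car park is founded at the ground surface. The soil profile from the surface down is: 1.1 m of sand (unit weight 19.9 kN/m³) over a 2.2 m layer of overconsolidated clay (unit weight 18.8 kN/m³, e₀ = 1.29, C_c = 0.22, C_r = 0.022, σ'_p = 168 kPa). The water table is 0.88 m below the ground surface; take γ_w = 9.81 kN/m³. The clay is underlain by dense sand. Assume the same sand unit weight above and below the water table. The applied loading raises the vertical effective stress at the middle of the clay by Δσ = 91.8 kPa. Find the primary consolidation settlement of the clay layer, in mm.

S_c ≈ 12.9 mm

Mid-depth of clay below the ground surface: z = 1.1 + 2.2/2 = 2.2 m.
Total vertical stress at mid-clay: σ_v = 19.9×1.1 + 18.8×1.1 = 42.57 kPa.
Pore pressure: u = 9.81×(2.2 − 0.88) = 12.949 kPa.
Initial effective stress: σ'_0 = σ_v − u = 42.57 − 12.949 = 29.621 kPa.
Final effective stress: σ'_f = 29.621 + 91.8 = 121.42 kPa.
σ'_f = 121.42 ≤ σ'_p = 168 kPa, so the clay remains overconsolidated and only the recompression index applies:
S_c = C_r·H/(1+e₀)·log₁₀(σ'_f/σ'_0) = 0.022×2.2/2.29×log₁₀(121.42/29.621)
    = 0.021135 × 0.61269 = 0.01295 m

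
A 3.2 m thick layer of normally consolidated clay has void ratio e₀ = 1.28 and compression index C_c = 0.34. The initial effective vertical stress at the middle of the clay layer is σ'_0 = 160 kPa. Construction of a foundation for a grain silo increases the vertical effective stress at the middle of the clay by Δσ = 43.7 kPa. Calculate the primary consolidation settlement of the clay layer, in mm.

S_c ≈ 50 mm

Final effective stress: σ'_f = σ'_0 + Δσ = 160 + 43.7 = 203.7 kPa.
Normally consolidated clay, so the full stress increment lies on the virgin compression line:
S_c = C_c·H/(1+e₀)·log₁₀(σ'_f/σ'_0) = 0.34×3.2/(1+1.28)×log₁₀(203.7/160)
    = 0.47719 × 0.10487 = 0.05004 m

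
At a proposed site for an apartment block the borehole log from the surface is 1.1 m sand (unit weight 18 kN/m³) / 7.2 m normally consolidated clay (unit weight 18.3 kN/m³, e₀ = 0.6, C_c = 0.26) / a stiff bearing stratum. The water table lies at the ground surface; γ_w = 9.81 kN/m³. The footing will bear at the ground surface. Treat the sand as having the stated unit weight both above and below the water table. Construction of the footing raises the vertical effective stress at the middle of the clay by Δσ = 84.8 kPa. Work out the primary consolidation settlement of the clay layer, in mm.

Mid-depth of clay below the ground surface: z = 1.1 + 7.2/2 = 4.7 m.
Total vertical stress at mid-clay: σ_v = 18×1.1 + 18.3×3.6 = 85.68 kPa.
Pore pressure: u = 9.81×(4.7 − 0) = 46.107 kPa.
Initial effective stress: σ'_0 = σ_v − u = 85.68 − 46.107 = 39.573 kPa.
Final effective stress: σ'_f = σ'_0 + Δσ = 39.573 + 84.8 = 124.37 kPa.
Normally consolidated clay, so the full stress increment lies on the virgin compression line:
S_c = C_c·H/(1+e₀)·log₁₀(σ'_f/σ'_0) = 0.26×7.2/(1+0.6)×log₁₀(124.37/39.573)
    = 1.17 × 0.49732 = 0.5819 m

S_c ≈ 582 mm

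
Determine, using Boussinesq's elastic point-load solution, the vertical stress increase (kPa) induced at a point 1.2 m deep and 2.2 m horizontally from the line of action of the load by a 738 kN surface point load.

Δσ_z ≈ 6.16 kPa

Boussinesq vertical stress below a point load on an elastic half-space:
Δσ_z = 3P/(2πz²) · [1 + (r/z)²]^(−5/2)
r/z = 2.2/1.2 = 1.8333; [1+(r/z)²]^(−5/2) = 0.025177.
Δσ_z = 3×738/(2π×1.2²) × 0.025177 = 244.7 × 0.025177 = 6.161 kPa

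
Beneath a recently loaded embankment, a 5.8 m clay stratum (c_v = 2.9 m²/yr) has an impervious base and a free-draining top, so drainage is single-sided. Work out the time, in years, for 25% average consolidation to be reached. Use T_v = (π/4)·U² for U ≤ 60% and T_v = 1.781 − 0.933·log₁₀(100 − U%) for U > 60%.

t ≈ 0.569 years

Drainage path length: H_d = H = 5.8 m (single drainage).
U ≤ 60%: T_v = (π/4)·U² = (π/4)×0.25² = 0.049087.
t = T_v·H_d²/c_v = 0.049087×5.8²/2.9 = 0.5694 years.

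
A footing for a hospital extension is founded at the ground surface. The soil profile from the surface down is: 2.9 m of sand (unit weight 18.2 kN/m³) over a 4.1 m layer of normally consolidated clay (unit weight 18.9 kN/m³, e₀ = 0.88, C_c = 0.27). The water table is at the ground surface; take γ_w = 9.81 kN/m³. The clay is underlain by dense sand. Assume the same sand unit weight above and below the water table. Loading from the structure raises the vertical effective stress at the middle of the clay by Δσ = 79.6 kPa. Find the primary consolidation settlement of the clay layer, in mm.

S_c ≈ 268 mm

Mid-depth of clay below the ground surface: z = 2.9 + 4.1/2 = 4.95 m.
Total vertical stress at mid-clay: σ_v = 18.2×2.9 + 18.9×2.05 = 91.525 kPa.
Pore pressure: u = 9.81×(4.95 − 0) = 48.56 kPa.
Initial effective stress: σ'_0 = σ_v − u = 91.525 − 48.56 = 42.965 kPa.
Final effective stress: σ'_f = σ'_0 + Δσ = 42.965 + 79.6 = 122.56 kPa.
Normally consolidated clay, so the full stress increment lies on the virgin compression line:
S_c = C_c·H/(1+e₀)·log₁₀(σ'_f/σ'_0) = 0.27×4.1/(1+0.88)×log₁₀(122.56/42.965)
    = 0.58883 × 0.45523 = 0.2681 m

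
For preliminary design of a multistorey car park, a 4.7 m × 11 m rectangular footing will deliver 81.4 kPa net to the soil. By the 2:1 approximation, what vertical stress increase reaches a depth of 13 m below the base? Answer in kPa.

Δσ_z ≈ 9.91 kPa

By the 2:1 method the load spreads at 1 horizontal : 2 vertical, so at depth z the loaded area has grown by z in each plan dimension:
Δσ = qBL/((B+z)(L+z)) = 81.4×4.7×11/((4.7+13)(11+13)) = 9.9067 kPa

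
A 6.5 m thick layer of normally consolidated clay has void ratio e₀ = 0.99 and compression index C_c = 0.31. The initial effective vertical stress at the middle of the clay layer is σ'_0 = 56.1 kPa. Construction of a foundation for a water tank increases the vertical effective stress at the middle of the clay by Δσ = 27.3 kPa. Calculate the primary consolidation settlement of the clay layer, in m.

S_c ≈ 0.174 m

Final effective stress: σ'_f = σ'_0 + Δσ = 56.1 + 27.3 = 83.4 kPa.
Normally consolidated clay, so the full stress increment lies on the virgin compression line:
S_c = C_c·H/(1+e₀)·log₁₀(σ'_f/σ'_0) = 0.31×6.5/(1+0.99)×log₁₀(83.4/56.1)
    = 1.0126 × 0.1722 = 0.1744 m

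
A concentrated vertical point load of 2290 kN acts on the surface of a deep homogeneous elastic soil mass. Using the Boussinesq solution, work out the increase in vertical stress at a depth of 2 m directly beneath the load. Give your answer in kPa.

Δσ_z ≈ 273 kPa

Boussinesq vertical stress below a point load on an elastic half-space:
Δσ_z = 3P/(2πz²) · [1 + (r/z)²]^(−5/2)
r/z = 0/2 = 0; [1+(r/z)²]^(−5/2) = 1.
Δσ_z = 3×2290/(2π×2²) × 1 = 273.35 × 1 = 273.4 kPa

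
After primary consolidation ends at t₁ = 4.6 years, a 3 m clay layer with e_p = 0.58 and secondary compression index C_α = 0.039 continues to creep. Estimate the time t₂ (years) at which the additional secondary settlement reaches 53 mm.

t₂ ≈ 23.9 years

S_s = C_α·H/(1+e_p)·log₁₀(t₂/t₁) ⇒ log₁₀(t₂/t₁) = S_s·(1+e_p)/(C_α·H).
log₁₀(t₂/t₁) = 0.053 × (1+0.58) / (0.039×3) = 0.7157
t₂ = t₁ × 10^0.7157 = 4.6 × 5.197 = 23.9 years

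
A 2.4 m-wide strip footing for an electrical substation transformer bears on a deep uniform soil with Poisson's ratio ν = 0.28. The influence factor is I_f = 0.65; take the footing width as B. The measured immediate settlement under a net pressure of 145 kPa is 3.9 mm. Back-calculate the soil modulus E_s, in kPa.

E_s ≈ 53500 kPa

S_e = q·B·(1−ν²)/E_s · I_f  ⇒  E_s = q·B·(1−ν²)·I_f / S_e.
E_s = 145 × 2.4 × 0.9216 × 0.65 / 0.0039 = 53450 kPa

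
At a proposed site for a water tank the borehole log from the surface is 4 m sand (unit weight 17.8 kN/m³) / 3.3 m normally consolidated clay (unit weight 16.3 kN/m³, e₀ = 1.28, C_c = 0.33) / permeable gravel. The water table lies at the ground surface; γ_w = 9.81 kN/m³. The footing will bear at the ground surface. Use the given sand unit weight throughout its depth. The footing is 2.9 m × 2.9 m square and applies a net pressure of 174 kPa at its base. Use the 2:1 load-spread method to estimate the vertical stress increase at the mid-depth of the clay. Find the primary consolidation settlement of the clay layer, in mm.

S_c ≈ 79.8 mm

Mid-depth of clay below the ground surface: z = 4 + 3.3/2 = 5.65 m.
Total vertical stress at mid-clay: σ_v = 17.8×4 + 16.3×1.65 = 98.095 kPa.
Pore pressure: u = 9.81×(5.65 − 0) = 55.427 kPa.
Initial effective stress: σ'_0 = σ_v − u = 98.095 − 55.427 = 42.668 kPa.
Stress increase at mid-clay by the 2:1 spreading method:
Δσ = qBL/((B+z)(L+z)) = 174×2.9×2.9/((2.9+5.65)(2.9+5.65)) = 20.018 kPa
Final effective stress: σ'_f = σ'_0 + Δσ = 42.668 + 20.018 = 62.686 kPa.
Normally consolidated clay, so the full stress increment lies on the virgin compression line:
S_c = C_c·H/(1+e₀)·log₁₀(σ'_f/σ'_0) = 0.33×3.3/(1+1.28)×log₁₀(62.686/42.668)
    = 0.47763 × 0.16707 = 0.0798 m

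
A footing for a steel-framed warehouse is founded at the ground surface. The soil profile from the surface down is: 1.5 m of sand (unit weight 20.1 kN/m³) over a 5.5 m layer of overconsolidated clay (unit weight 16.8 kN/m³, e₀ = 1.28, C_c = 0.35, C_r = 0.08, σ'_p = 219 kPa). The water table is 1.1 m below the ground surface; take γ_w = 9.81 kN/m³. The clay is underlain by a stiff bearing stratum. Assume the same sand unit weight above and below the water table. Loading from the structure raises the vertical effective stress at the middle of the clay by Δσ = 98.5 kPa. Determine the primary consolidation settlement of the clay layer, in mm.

Mid-depth of clay below the ground surface: z = 1.5 + 5.5/2 = 4.25 m.
Total vertical stress at mid-clay: σ_v = 20.1×1.5 + 16.8×2.75 = 76.35 kPa.
Pore pressure: u = 9.81×(4.25 − 1.1) = 30.902 kPa.
Initial effective stress: σ'_0 = σ_v − u = 76.35 − 30.902 = 45.448 kPa.
Final effective stress: σ'_f = 45.448 + 98.5 = 143.95 kPa.
σ'_f = 143.95 ≤ σ'_p = 219 kPa, so the clay remains overconsolidated and only the recompression index applies:
S_c = C_r·H/(1+e₀)·log₁₀(σ'_f/σ'_0) = 0.08×5.5/2.28×log₁₀(143.95/45.448)
    = 0.19298 × 0.5007 = 0.09663 m

S_c ≈ 96.6 mm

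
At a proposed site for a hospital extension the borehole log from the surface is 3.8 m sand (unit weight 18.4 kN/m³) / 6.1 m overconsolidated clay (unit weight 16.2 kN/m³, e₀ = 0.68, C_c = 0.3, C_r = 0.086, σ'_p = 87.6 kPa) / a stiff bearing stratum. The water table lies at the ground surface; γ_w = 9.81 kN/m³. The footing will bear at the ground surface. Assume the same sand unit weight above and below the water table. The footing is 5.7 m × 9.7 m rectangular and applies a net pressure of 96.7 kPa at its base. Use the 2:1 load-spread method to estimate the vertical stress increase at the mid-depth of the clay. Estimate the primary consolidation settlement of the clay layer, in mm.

S_c ≈ 54.4 mm

Mid-depth of clay below the ground surface: z = 3.8 + 6.1/2 = 6.85 m.
Total vertical stress at mid-clay: σ_v = 18.4×3.8 + 16.2×3.05 = 119.33 kPa.
Pore pressure: u = 9.81×(6.85 − 0) = 67.198 kPa.
Initial effective stress: σ'_0 = σ_v − u = 119.33 − 67.198 = 52.132 kPa.
Stress increase at mid-clay by the 2:1 spreading method:
Δσ = qBL/((B+z)(L+z)) = 96.7×5.7×9.7/((5.7+6.85)(9.7+6.85)) = 25.741 kPa
Final effective stress: σ'_f = 52.132 + 25.741 = 77.873 kPa.
σ'_f = 77.873 ≤ σ'_p = 87.6 kPa, so the clay remains overconsolidated and only the recompression index applies:
S_c = C_r·H/(1+e₀)·log₁₀(σ'_f/σ'_0) = 0.086×6.1/1.68×log₁₀(77.873/52.132)
    = 0.31227 × 0.17428 = 0.05442 m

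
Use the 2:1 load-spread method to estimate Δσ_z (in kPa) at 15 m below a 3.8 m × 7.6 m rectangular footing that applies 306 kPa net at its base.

By the 2:1 method the load spreads at 1 horizontal : 2 vertical, so at depth z the loaded area has grown by z in each plan dimension:
Δσ = qBL/((B+z)(L+z)) = 306×3.8×7.6/((3.8+15)(7.6+15)) = 20.799 kPa

Δσ_z ≈ 20.8 kPa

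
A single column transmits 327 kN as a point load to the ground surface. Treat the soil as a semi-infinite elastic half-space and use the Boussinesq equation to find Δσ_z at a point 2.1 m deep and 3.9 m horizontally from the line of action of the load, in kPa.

Δσ_z ≈ 0.848 kPa

Boussinesq vertical stress below a point load on an elastic half-space:
Δσ_z = 3P/(2πz²) · [1 + (r/z)²]^(−5/2)
r/z = 3.9/2.1 = 1.8571; [1+(r/z)²]^(−5/2) = 0.023952.
Δσ_z = 3×327/(2π×2.1²) × 0.023952 = 35.404 × 0.023952 = 0.848 kPa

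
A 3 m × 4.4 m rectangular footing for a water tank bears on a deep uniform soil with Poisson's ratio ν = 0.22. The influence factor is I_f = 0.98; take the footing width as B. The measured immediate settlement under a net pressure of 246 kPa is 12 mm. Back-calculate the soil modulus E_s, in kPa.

E_s ≈ 57400 kPa

S_e = q·B·(1−ν²)/E_s · I_f  ⇒  E_s = q·B·(1−ν²)·I_f / S_e.
E_s = 246 × 3 × 0.9516 × 0.98 / 0.012 = 57350 kPa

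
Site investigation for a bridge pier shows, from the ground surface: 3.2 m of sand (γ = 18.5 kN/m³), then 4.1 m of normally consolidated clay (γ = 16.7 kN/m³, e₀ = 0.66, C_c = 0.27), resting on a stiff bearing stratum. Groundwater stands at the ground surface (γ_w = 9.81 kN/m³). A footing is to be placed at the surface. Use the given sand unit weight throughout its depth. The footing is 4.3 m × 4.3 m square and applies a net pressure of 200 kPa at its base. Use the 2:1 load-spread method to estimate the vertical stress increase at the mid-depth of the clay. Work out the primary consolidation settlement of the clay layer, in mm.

Mid-depth of clay below the ground surface: z = 3.2 + 4.1/2 = 5.25 m.
Total vertical stress at mid-clay: σ_v = 18.5×3.2 + 16.7×2.05 = 93.435 kPa.
Pore pressure: u = 9.81×(5.25 − 0) = 51.503 kPa.
Initial effective stress: σ'_0 = σ_v − u = 93.435 − 51.503 = 41.932 kPa.
Stress increase at mid-clay by the 2:1 spreading method:
Δσ = qBL/((B+z)(L+z)) = 200×4.3×4.3/((4.3+5.25)(4.3+5.25)) = 40.547 kPa
Final effective stress: σ'_f = σ'_0 + Δσ = 41.932 + 40.547 = 82.479 kPa.
Normally consolidated clay, so the full stress increment lies on the virgin compression line:
S_c = C_c·H/(1+e₀)·log₁₀(σ'_f/σ'_0) = 0.27×4.1/(1+0.66)×log₁₀(82.479/41.932)
    = 0.66687 × 0.2938 = 0.1959 m

S_c ≈ 196 mm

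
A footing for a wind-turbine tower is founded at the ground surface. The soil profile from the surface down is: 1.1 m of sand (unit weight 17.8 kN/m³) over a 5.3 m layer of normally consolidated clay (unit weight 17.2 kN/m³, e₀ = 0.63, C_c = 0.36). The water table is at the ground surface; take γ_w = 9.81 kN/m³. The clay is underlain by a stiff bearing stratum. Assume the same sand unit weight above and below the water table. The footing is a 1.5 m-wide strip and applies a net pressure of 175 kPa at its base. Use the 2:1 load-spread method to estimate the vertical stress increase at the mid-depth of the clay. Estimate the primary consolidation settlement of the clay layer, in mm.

S_c ≈ 517 mm

Mid-depth of clay below the ground surface: z = 1.1 + 5.3/2 = 3.75 m.
Total vertical stress at mid-clay: σ_v = 17.8×1.1 + 17.2×2.65 = 65.16 kPa.
Pore pressure: u = 9.81×(3.75 − 0) = 36.788 kPa.
Initial effective stress: σ'_0 = σ_v − u = 65.16 − 36.788 = 28.372 kPa.
Stress increase at mid-clay by the 2:1 spreading method:
Δσ = qB/(B+z) = 175×1.5/(1.5+3.75) = 50 kPa
Final effective stress: σ'_f = σ'_0 + Δσ = 28.372 + 50 = 78.372 kPa.
Normally consolidated clay, so the full stress increment lies on the virgin compression line:
S_c = C_c·H/(1+e₀)·log₁₀(σ'_f/σ'_0) = 0.36×5.3/(1+0.63)×log₁₀(78.372/28.372)
    = 1.1706 × 0.44127 = 0.5166 m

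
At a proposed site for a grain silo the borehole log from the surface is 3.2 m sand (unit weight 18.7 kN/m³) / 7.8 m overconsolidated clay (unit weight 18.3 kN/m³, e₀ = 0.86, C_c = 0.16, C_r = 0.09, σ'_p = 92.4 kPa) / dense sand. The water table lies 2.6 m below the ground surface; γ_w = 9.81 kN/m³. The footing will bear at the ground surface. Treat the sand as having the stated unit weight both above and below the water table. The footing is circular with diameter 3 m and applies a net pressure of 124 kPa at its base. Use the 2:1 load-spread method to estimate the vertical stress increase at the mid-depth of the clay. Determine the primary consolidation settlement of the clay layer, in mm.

Mid-depth of clay below the ground surface: z = 3.2 + 7.8/2 = 7.1 m.
Total vertical stress at mid-clay: σ_v = 18.7×3.2 + 18.3×3.9 = 131.21 kPa.
Pore pressure: u = 9.81×(7.1 − 2.6) = 44.145 kPa.
Initial effective stress: σ'_0 = σ_v − u = 131.21 − 44.145 = 87.065 kPa.
Stress increase at mid-clay by the 2:1 spreading method:
Δσ ≈ qD²/(D+z)² = 124×3²/(3+7.1)² = 10.94 kPa
Final effective stress: σ'_f = 87.065 + 10.94 = 98.005 kPa.
σ'_f = 98.005 > σ'_p = 92.4 kPa, so the stress path crosses the preconsolidation pressure — recompression up to σ'_p, then virgin compression beyond:
S_c = H/(1+e₀)·[C_r·log₁₀(σ'_p/σ'_0) + C_c·log₁₀(σ'_f/σ'_p)]
    = 7.8/1.86 × [0.09×log₁₀(92.4/87.065) + 0.16×log₁₀(98.005/92.4)]
    = 4.1935 × [0.0023246 + 0.0040922] = 0.02691 m

S_c ≈ 26.9 mm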